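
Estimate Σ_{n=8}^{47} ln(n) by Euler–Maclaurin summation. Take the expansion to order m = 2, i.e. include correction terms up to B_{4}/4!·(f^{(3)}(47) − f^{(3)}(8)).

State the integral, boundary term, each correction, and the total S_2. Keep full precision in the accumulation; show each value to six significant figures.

The integral term ∫_8^47 ln(x) dx = 125.321.
Endpoint term: (f(8) + f(47))/2 = (2.07944 + 3.85015)/2 = 2.96479.
Integral + boundary = 128.286.
Correction k=1: B_{2}/2! · (f^{(1)}(47) − f^{(1)}(8)) = 1/12 · (0.0212766 − 0.125000) = -0.00864362.
Partial sum through k=1: 128.278.
Correction k=2: B_{4}/4! · (f^{(3)}(47) − f^{(3)}(8)) = −1/720 · (1.92636e-05 − 0.00390625) = 5.39859e-06.

S_2 ≈ 128.278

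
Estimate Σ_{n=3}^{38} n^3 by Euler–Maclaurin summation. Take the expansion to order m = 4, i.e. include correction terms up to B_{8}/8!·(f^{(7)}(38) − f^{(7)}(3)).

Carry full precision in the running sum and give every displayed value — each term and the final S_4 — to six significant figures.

S_4 ≈ 549072

The integral term ∫_3^38 x^3 dx = 521264.
Endpoint term: (f(3) + f(38))/2 = (27.0000 + 54872.0)/2 = 27449.5.
So far: 548713.
Order-1 term: 1/12 · (4332.00 − 27.0000) = 358.750.
Partial sum through k=1: 549072.
Order-2 term: −1/720 · (6.00000 − 6.00000) = 0.00000.
Partial sum through k=2: 549072.
Order-3 term: 1/30240 · (0.00000 − 0.00000) = 0.00000.
Partial sum through k=3: 549072.
Order-4 term: −1/1209600 · (0.00000 − 0.00000) = 0.00000.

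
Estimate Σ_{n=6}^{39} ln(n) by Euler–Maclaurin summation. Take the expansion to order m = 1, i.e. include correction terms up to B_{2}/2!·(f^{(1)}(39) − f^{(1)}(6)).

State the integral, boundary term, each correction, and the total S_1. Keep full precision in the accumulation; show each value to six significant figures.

S_1 ≈ 101.844

∫_6^39 ln(x) dx evaluates to 99.1283.
Boundary: ½(f(6) + f(39)) = ½(1.79176 + 3.66356) = 2.72766.
Integral + boundary = 101.856.
Order-1 term: 1/12 · (0.0256410 − 0.166667) = -0.0117521.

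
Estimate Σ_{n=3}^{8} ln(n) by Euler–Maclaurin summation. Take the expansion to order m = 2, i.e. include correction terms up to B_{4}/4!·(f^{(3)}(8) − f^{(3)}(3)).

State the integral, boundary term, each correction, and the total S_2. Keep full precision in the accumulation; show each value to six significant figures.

S_2 ≈ 9.91146

The integral term ∫_3^8 ln(x) dx = 8.33970.
Boundary: ½(f(3) + f(8)) = ½(1.09861 + 2.07944) = 1.58903.
So far: 9.92872.
Order-1 term: 1/12 · (0.125000 − 0.333333) = -0.0173611.
Partial sum through k=1: 9.91136.
Order-2 term: −1/720 · (0.00390625 − 0.0740741) = 9.74553e-05.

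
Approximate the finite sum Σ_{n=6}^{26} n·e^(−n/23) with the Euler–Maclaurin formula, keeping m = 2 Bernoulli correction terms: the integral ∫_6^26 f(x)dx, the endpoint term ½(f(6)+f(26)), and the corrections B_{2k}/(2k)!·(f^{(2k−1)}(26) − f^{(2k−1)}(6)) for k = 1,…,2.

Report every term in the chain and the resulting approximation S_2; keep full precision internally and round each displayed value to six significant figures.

The integral term ∫_6^26 x·e^(−x/23) dx = 149.944.
½[f(6) + f(26)] = ½[4.62229 + 8.39521] = 6.50875.
Integral + boundary = 156.453.
k=1: B_{2}/(2)! × [f^{(1)}(26) − f^{(1)}(6)] = 1/12 × (-0.0421165 − 0.569412) = -0.0509607.
After k=1: 156.402.
k=2: B_{4}/(4)! × [f^{(3)}(26) − f^{(3)}(6)] = −1/720 × (0.00114115 − 0.00398899) = 3.95533e-06.

S_2 ≈ 156.402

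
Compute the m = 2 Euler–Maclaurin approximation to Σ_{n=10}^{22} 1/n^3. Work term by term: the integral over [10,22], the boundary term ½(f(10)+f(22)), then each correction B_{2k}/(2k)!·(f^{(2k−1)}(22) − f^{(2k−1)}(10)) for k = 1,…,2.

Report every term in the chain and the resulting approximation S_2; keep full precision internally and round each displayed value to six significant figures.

∫_10^22 1/x^3 dx evaluates to 0.00396694.
½[f(10) + f(22)] = ½[0.00100000 + 9.39144e-05] = 0.000546957.
So far: 0.00451390.
Correction k=1: B_{2}/2! · (f^{(1)}(22) − f^{(1)}(10)) = 1/12 · (-1.28065e-05 − (-0.000300000)) = 2.39328e-05.
After k=1: 0.00453783.
Correction k=2: B_{4}/4! · (f^{(3)}(22) − f^{(3)}(10)) = −1/720 · (-5.29194e-07 − (-6.00000e-05)) = -8.25983e-08.

S_2 ≈ 0.00453775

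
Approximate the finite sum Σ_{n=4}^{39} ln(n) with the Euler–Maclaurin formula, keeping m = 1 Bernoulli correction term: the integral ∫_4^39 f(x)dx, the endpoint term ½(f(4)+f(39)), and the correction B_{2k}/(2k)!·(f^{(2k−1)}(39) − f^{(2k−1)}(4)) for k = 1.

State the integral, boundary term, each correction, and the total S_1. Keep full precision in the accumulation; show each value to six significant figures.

S_1 ≈ 104.840

∫_4^39 ln(x) dx evaluates to 102.334.
Endpoint term: (f(4) + f(39))/2 = (1.38629 + 3.66356)/2 = 2.52493.
So far: 104.859.
Order-1 term: 1/12 · (0.0256410 − 0.250000) = -0.0186966.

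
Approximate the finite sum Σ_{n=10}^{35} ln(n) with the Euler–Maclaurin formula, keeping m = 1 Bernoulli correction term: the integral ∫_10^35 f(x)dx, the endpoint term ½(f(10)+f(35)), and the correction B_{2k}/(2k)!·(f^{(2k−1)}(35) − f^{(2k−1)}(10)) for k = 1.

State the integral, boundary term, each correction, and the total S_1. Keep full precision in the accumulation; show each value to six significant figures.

S_1 ≈ 79.3343

∫_10^35 ln(x) dx evaluates to 76.4113.
½[f(10) + f(35)] = ½[2.30259 + 3.55535] = 2.92897.
Running total after boundary: 79.3403.
Order-1 term: 1/12 · (0.0285714 − 0.100000) = -0.00595238.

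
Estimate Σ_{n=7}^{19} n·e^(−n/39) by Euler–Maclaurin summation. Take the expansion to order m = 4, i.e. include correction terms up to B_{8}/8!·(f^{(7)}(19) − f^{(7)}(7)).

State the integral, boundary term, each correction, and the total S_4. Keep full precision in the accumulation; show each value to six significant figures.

∫_7^19 x·e^(−x/39) dx evaluates to 109.568.
½[f(7) + f(19)] = ½[5.84989 + 11.6728] = 8.76133.
Running total after boundary: 118.330.
k=1: B_{2}/(2)! × [f^{(1)}(19) − f^{(1)}(7)] = 1/12 × (0.315055 − 0.685701) = -0.0308872.
Partial sum through k=1: 118.299.
k=2: B_{4}/(4)! × [f^{(3)}(19) − f^{(3)}(7)] = −1/720 × (0.00101497 − 0.00154970) = 7.42686e-07.
Partial sum through k=2: 118.299.
k=3: B_{6}/(6)! × [f^{(5)}(19) − f^{(5)}(7)] = 1/30240 × (1.19842e-06 − 1.74134e-06) = -1.79537e-11.
Partial sum through k=3: 118.299.
k=4: B_{8}/(8)! × [f^{(7)}(19) − f^{(7)}(7)] = −1/1209600 × (1.13711e-09 − 1.61987e-09) = 3.99105e-16.

S_4 ≈ 118.299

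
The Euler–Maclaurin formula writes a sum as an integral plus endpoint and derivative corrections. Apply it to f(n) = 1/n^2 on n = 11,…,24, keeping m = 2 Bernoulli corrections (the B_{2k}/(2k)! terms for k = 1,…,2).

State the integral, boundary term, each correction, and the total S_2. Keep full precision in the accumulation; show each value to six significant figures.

S_2 ≈ 0.0543557

∫_11^24 1/x^2 dx evaluates to 0.0492424.
½[f(11) + f(24)] = ½[0.00826446 + 0.00173611] = 0.00500029.
Running total after boundary: 0.0542427.
Order-1 term: 1/12 · (-0.000144676 − (-0.00150263)) = 0.000113163.
Running total after k=1: 0.0543559.
Order-2 term: −1/720 · (-3.01408e-06 − (-0.000149021)) = -2.02788e-07.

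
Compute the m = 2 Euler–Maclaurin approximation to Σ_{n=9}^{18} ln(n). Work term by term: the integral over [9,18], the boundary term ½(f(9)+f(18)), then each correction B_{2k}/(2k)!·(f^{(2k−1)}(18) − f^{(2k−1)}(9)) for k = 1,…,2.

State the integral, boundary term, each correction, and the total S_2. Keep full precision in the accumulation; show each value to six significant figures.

The integral term ∫_9^18 ln(x) dx = 23.2517.
½[f(9) + f(18)] = ½[2.19722 + 2.89037] = 2.54380.
Integral + boundary = 25.7955.
Order-1 term: 1/12 · (0.0555556 − 0.111111) = -0.00462963.
Running total after k=1: 25.7908.
Order-2 term: −1/720 · (0.000342936 − 0.00274348) = 3.33410e-06.

S_2 ≈ 25.7908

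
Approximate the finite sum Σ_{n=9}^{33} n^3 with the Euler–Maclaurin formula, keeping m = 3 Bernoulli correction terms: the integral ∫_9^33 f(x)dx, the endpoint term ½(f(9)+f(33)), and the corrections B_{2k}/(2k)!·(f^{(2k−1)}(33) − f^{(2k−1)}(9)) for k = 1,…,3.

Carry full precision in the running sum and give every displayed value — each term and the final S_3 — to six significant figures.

S_3 ≈ 313425

Integral: ∫_9^33 x^3 dx = 294840.
Endpoint term: (f(9) + f(33))/2 = (729.000 + 35937.0)/2 = 18333.0.
Integral + boundary = 313173.
Correction k=1: B_{2}/2! · (f^{(1)}(33) − f^{(1)}(9)) = 1/12 · (3267.00 − 243.000) = 252.000.
Running total after k=1: 313425.
Correction k=2: B_{4}/4! · (f^{(3)}(33) − f^{(3)}(9)) = −1/720 · (6.00000 − 6.00000) = 0.00000.
Running total after k=2: 313425.
Correction k=3: B_{6}/6! · (f^{(5)}(33) − f^{(5)}(9)) = 1/30240 · (0.00000 − 0.00000) = 0.00000.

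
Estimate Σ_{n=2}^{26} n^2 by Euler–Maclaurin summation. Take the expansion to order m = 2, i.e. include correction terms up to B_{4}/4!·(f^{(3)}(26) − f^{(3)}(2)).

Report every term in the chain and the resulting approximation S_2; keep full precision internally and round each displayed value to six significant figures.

Integral: ∫_2^26 x^2 dx = 5856.00.
Boundary: ½(f(2) + f(26)) = ½(4.00000 + 676.000) = 340.000.
Running total after boundary: 6196.00.
k=1: B_{2}/(2)! × [f^{(1)}(26) − f^{(1)}(2)] = 1/12 × (52.0000 − 4.00000) = 4.00000.
After k=1: 6200.00.
k=2: B_{4}/(4)! × [f^{(3)}(26) − f^{(3)}(2)] = −1/720 × (0.00000 − 0.00000) = 0.00000.

S_2 ≈ 6200.00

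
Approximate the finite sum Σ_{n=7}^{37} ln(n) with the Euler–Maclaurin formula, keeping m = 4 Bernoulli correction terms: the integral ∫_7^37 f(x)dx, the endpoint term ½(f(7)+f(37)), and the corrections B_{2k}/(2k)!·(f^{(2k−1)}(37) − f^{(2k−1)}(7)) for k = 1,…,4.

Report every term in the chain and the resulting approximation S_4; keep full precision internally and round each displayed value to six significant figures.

The integral term ∫_7^37 ln(x) dx = 89.9826.
Boundary: ½(f(7) + f(37)) = ½(1.94591 + 3.61092) = 2.77841.
Running total after boundary: 92.7610.
Order-1 term: 1/12 · (0.0270270 − 0.142857) = -0.00965251.
After k=1: 92.7514.
Order-2 term: −1/720 · (3.94843e-05 − 0.00583090) = 8.04364e-06.
After k=2: 92.7514.
Order-3 term: 1/30240 · (3.46101e-07 − 0.00142798) = -4.72100e-08.
After k=3: 92.7514.
Order-4 term: −1/1209600 · (7.58439e-09 − 0.000874271) = 7.22771e-10.

S_4 ≈ 92.7514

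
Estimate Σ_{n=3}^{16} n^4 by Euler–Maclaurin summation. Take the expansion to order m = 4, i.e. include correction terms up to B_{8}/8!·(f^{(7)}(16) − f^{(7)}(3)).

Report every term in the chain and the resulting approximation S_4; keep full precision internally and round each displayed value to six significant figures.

Integral: ∫_3^16 x^4 dx = 209667.
Endpoint term: (f(3) + f(16))/2 = (81.0000 + 65536.0)/2 = 32808.5.
So far: 242475.
k=1: B_{2}/(2)! × [f^{(1)}(16) − f^{(1)}(3)] = 1/12 × (16384.0 − 108.000) = 1356.33.
After k=1: 243831.
k=2: B_{4}/(4)! × [f^{(3)}(16) − f^{(3)}(3)] = −1/720 × (384.000 − 72.0000) = -0.433333.
After k=2: 243831.
k=3: B_{6}/(6)! × [f^{(5)}(16) − f^{(5)}(3)] = 1/30240 × (0.00000 − 0.00000) = 0.00000.
After k=3: 243831.
k=4: B_{8}/(8)! × [f^{(7)}(16) − f^{(7)}(3)] = −1/1209600 × (0.00000 − 0.00000) = 0.00000.

S_4 ≈ 243831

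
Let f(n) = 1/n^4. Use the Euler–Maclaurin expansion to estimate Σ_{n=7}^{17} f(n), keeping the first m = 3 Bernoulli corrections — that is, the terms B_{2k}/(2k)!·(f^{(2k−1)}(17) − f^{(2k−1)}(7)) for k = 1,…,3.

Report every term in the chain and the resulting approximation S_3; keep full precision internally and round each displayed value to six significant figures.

S_3 ≈ 0.00113760

The integral term ∫_7^17 1/x^4 dx = 0.000903970.
½[f(7) + f(17)] = ½[0.000416493 + 1.19730e-05] = 0.000214233.
Running total after boundary: 0.00111820.
Correction k=1: B_{2}/2! · (f^{(1)}(17) − f^{(1)}(7)) = 1/12 · (-2.81719e-06 − (-0.000237996)) = 1.95982e-05.
Running total after k=1: 0.00113780.
Correction k=2: B_{4}/4! · (f^{(3)}(17) − f^{(3)}(7)) = −1/720 · (-2.92441e-07 − (-0.000145712)) = -2.01971e-07.
Running total after k=2: 0.00113760.
Correction k=3: B_{6}/6! · (f^{(5)}(17) − f^{(5)}(7)) = 1/30240 · (-5.66668e-08 − (-0.000166528)) = 5.50500e-09.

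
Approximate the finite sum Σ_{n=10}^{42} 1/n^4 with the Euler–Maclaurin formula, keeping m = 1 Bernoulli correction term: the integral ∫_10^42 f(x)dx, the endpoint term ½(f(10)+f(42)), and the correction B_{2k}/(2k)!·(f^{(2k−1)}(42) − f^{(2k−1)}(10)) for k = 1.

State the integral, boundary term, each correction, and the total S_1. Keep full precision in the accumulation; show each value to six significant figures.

S_1 ≈ 0.000382326

The integral term ∫_10^42 1/x^4 dx = 0.000328834.
Endpoint term: (f(10) + f(42))/2 = (0.000100000 + 3.21368e-07)/2 = 5.01607e-05.
So far: 0.000378995.
Correction k=1: B_{2}/2! · (f^{(1)}(42) − f^{(1)}(10)) = 1/12 · (-3.06065e-08 − (-4.00000e-05)) = 3.33078e-06.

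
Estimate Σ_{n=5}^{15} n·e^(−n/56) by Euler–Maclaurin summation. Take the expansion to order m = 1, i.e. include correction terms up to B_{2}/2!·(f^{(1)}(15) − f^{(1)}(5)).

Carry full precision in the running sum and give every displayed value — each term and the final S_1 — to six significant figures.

∫_5^15 x·e^(−x/56) dx evaluates to 82.5119.
Endpoint term: (f(5) + f(15))/2 = (4.57292 + 11.4753)/2 = 8.02409.
Running total after boundary: 90.5360.
k=1: B_{2}/(2)! × [f^{(1)}(15) − f^{(1)}(5)] = 1/12 × (0.560102 − 0.832925) = -0.0227353.

S_1 ≈ 90.5132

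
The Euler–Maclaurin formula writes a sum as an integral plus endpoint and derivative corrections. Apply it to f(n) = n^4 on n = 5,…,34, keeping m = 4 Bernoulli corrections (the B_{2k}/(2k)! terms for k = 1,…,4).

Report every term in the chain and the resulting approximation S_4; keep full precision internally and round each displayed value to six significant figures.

The integral term ∫_5^34 x^4 dx = 9.08646e+06.
½[f(5) + f(34)] = ½[625.000 + 1.33634e+06] = 668480.
Integral + boundary = 9.75494e+06.
Correction k=1: B_{2}/2! · (f^{(1)}(34) − f^{(1)}(5)) = 1/12 · (157216 − 500.000) = 13059.7.
After k=1: 9.76800e+06.
Correction k=2: B_{4}/4! · (f^{(3)}(34) − f^{(3)}(5)) = −1/720 · (816.000 − 120.000) = -0.966667.
After k=2: 9.76800e+06.
Correction k=3: B_{6}/6! · (f^{(5)}(34) − f^{(5)}(5)) = 1/30240 · (0.00000 − 0.00000) = 0.00000.
After k=3: 9.76800e+06.
Correction k=4: B_{8}/8! · (f^{(7)}(34) − f^{(7)}(5)) = −1/1209600 · (0.00000 − 0.00000) = 0.00000.

S_4 ≈ 9.76800e+06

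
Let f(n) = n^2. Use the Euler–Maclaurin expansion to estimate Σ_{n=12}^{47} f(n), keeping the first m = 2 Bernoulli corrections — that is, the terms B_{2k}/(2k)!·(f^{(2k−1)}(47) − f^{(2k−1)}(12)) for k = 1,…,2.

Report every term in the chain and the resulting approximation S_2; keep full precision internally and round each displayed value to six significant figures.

S_2 ≈ 35214.0

The integral term ∫_12^47 x^2 dx = 34031.7.
Endpoint term: (f(12) + f(47))/2 = (144.000 + 2209.00)/2 = 1176.50.
So far: 35208.2.
Order-1 term: 1/12 · (94.0000 − 24.0000) = 5.83333.
Running total after k=1: 35214.0.
Order-2 term: −1/720 · (0.00000 − 0.00000) = 0.00000.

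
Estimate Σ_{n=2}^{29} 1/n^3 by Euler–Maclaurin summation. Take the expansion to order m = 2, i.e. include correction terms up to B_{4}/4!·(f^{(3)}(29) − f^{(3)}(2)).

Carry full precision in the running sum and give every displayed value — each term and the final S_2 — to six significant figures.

∫_2^29 1/x^3 dx evaluates to 0.124405.
½[f(2) + f(29)] = ½[0.125000 + 4.10021e-05] = 0.0625205.
Running total after boundary: 0.186926.
k=1: B_{2}/(2)! × [f^{(1)}(29) − f^{(1)}(2)] = 1/12 × (-4.24160e-06 − (-0.187500)) = 0.0156246.
Partial sum through k=1: 0.202551.
k=2: B_{4}/(4)! × [f^{(3)}(29) − f^{(3)}(2)] = −1/720 × (-1.00870e-07 − (-0.937500)) = -0.00130208.

S_2 ≈ 0.201249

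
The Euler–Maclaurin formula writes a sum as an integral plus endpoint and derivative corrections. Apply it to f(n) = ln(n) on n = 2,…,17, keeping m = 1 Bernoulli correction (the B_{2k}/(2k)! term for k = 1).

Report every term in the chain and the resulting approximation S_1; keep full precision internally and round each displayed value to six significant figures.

S_1 ≈ 33.5047

The integral term ∫_2^17 ln(x) dx = 31.7783.
½[f(2) + f(17)] = ½[0.693147 + 2.83321] = 1.76318.
Running total after boundary: 33.5415.
k=1: B_{2}/(2)! × [f^{(1)}(17) − f^{(1)}(2)] = 1/12 × (0.0588235 − 0.500000) = -0.0367647.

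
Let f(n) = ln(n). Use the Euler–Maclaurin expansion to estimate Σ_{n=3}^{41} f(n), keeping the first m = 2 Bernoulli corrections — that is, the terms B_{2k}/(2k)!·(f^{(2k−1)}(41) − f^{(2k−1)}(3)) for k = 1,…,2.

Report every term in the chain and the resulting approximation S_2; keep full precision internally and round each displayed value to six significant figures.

S_2 ≈ 113.341

The integral term ∫_3^41 ln(x) dx = 110.961.
Endpoint term: (f(3) + f(41))/2 = (1.09861 + 3.71357)/2 = 2.40609.
Running total after boundary: 113.367.
k=1: B_{2}/(2)! × [f^{(1)}(41) − f^{(1)}(3)] = 1/12 × (0.0243902 − 0.333333) = -0.0257453.
Running total after k=1: 113.341.
k=2: B_{4}/(4)! × [f^{(3)}(41) − f^{(3)}(3)] = −1/720 × (2.90187e-05 − 0.0740741) = 0.000102840.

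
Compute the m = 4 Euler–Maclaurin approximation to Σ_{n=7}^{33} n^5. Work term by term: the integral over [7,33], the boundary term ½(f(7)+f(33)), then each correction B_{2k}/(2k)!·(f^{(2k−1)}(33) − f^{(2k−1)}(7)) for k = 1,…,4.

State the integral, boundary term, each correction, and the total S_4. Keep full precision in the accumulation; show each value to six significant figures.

S_4 ≈ 2.35294e+08

The integral term ∫_7^33 x^5 dx = 2.15225e+08.
½[f(7) + f(33)] = ½[16807.0 + 3.91354e+07] = 1.95761e+07.
So far: 2.34801e+08.
Order-1 term: 1/12 · (5.92960e+06 − 12005.0) = 493133.
After k=1: 2.35294e+08.
Order-2 term: −1/720 · (65340.0 − 2940.00) = -86.6667.
After k=2: 2.35294e+08.
Order-3 term: 1/30240 · (120.000 − 120.000) = 0.00000.
After k=3: 2.35294e+08.
Order-4 term: −1/1209600 · (0.00000 − 0.00000) = 0.00000.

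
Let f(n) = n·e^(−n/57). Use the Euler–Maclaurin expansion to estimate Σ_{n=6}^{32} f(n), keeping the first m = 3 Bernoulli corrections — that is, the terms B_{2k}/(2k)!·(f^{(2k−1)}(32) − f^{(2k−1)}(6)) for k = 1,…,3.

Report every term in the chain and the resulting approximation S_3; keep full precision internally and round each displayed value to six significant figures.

Integral: ∫_6^32 x·e^(−x/57) dx = 338.535.
½[f(6) + f(32)] = ½[5.40053 + 18.2531] = 11.8268.
Running total after boundary: 350.362.
Correction k=1: B_{2}/2! · (f^{(1)}(32) − f^{(1)}(6)) = 1/12 · (0.250179 − 0.805342) = -0.0462636.
Partial sum through k=1: 350.316.
Correction k=2: B_{4}/4! · (f^{(3)}(32) − f^{(3)}(6)) = −1/720 · (0.000428130 − 0.000801944) = 5.19186e-07.
Partial sum through k=2: 350.316.
Correction k=3: B_{6}/6! · (f^{(5)}(32) − f^{(5)}(6)) = 1/30240 · (2.39846e-07 − 4.17364e-07) = -5.87031e-12.

S_3 ≈ 350.316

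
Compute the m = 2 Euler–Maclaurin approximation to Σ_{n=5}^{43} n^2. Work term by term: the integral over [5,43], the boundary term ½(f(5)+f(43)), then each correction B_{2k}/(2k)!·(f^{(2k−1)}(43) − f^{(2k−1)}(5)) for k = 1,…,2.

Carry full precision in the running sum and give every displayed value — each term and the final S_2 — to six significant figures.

S_2 ≈ 27404.0

The integral term ∫_5^43 x^2 dx = 26460.7.
Endpoint term: (f(5) + f(43))/2 = (25.0000 + 1849.00)/2 = 937.000.
So far: 27397.7.
Order-1 term: 1/12 · (86.0000 − 10.0000) = 6.33333.
After k=1: 27404.0.
Order-2 term: −1/720 · (0.00000 − 0.00000) = 0.00000.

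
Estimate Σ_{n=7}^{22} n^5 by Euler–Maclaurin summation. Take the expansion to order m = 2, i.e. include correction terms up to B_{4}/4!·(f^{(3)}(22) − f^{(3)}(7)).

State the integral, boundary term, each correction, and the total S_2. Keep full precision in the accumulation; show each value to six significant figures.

The integral term ∫_7^22 x^5 dx = 1.88770e+07.
½[f(7) + f(22)] = ½[16807.0 + 5.15363e+06] = 2.58522e+06.
Running total after boundary: 2.14623e+07.
Order-1 term: 1/12 · (1.17128e+06 − 12005.0) = 96606.2.
After k=1: 2.15589e+07.
Order-2 term: −1/720 · (29040.0 − 2940.00) = -36.2500.

S_2 ≈ 2.15588e+07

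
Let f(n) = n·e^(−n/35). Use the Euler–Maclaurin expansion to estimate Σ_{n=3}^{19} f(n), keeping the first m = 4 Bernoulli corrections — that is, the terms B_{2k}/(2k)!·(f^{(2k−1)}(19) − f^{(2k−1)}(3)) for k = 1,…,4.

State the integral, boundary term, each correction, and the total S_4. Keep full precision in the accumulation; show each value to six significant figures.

S_4 ≈ 129.347

Integral: ∫_3^19 x·e^(−x/35) dx = 122.497.
Boundary: ½(f(3) + f(19)) = ½(2.75357 + 11.0406) = 6.89710.
Running total after boundary: 129.394.
Correction k=1: B_{2}/2! · (f^{(1)}(19) − f^{(1)}(3)) = 1/12 · (0.265639 − 0.839183) = -0.0477953.
After k=1: 129.347.
Correction k=2: B_{4}/4! · (f^{(3)}(19) − f^{(3)}(3)) = −1/720 · (0.00116556 − 0.00218359) = 1.41393e-06.
After k=2: 129.347.
Correction k=3: B_{6}/6! · (f^{(5)}(19) − f^{(5)}(3)) = 1/30240 · (1.72594e-06 − 3.00582e-06) = -4.23242e-11.
After k=3: 129.347.
Correction k=4: B_{8}/8! · (f^{(7)}(19) − f^{(7)}(3)) = −1/1209600 · (2.04114e-09 − 3.45234e-09) = 1.16667e-15.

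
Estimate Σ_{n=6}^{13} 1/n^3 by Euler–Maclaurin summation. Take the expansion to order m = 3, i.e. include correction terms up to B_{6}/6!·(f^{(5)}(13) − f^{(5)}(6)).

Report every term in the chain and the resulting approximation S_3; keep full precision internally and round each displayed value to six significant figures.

Integral: ∫_6^13 1/x^3 dx = 0.0109303.
Boundary: ½(f(6) + f(13)) = ½(0.00462963 + 0.000455166) = 0.00254240.
Integral + boundary = 0.0134727.
k=1: B_{2}/(2)! × [f^{(1)}(13) − f^{(1)}(6)] = 1/12 × (-0.000105038 − (-0.00231481)) = 0.000184148.
After k=1: 0.0136569.
k=2: B_{4}/(4)! × [f^{(3)}(13) − f^{(3)}(6)] = −1/720 × (-1.24306e-05 − (-0.00128601)) = -1.76886e-06.
After k=2: 0.0136551.
k=3: B_{6}/(6)! × [f^{(5)}(13) − f^{(5)}(6)] = 1/30240 × (-3.08925e-06 − (-0.00150034)) = 4.95124e-08.

S_3 ≈ 0.0136551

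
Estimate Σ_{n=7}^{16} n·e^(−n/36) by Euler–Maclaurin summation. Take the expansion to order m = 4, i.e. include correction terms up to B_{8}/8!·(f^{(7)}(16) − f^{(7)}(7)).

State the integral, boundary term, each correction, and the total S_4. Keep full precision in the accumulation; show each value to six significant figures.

S_4 ≈ 82.1516

The integral term ∫_7^16 x·e^(−x/36) dx = 74.1662.
Endpoint term: (f(7) + f(16))/2 = (5.76304 + 10.2589)/2 = 8.01096.
Running total after boundary: 82.1772.
Correction k=1: B_{2}/2! · (f^{(1)}(16) − f^{(1)}(7)) = 1/12 · (0.356211 − 0.663207) = -0.0255830.
After k=1: 82.1516.
Correction k=2: B_{4}/4! · (f^{(3)}(16) − f^{(3)}(7)) = −1/720 · (0.00126433 − 0.00178225) = 7.19328e-07.
After k=2: 82.1516.
Correction k=3: B_{6}/6! · (f^{(5)}(16) − f^{(5)}(7)) = 1/30240 · (1.73905e-06 − 2.35552e-06) = -2.03861e-11.
After k=3: 82.1516.
Correction k=4: B_{8}/8! · (f^{(7)}(16) − f^{(7)}(7)) = −1/1209600 · (1.93097e-09 − 2.57396e-09) = 5.31578e-16.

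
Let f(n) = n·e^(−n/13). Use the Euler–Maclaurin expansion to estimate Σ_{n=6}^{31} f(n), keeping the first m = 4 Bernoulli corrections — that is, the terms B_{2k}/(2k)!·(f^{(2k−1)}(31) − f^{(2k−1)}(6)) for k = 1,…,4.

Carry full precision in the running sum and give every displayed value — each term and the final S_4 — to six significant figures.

The integral term ∫_6^31 x·e^(−x/13) dx = 102.992.
Boundary: ½(f(6) + f(31)) = ½(3.78188 + 2.85586) = 3.31887.
Running total after boundary: 106.311.
k=1: B_{2}/(2)! × [f^{(1)}(31) − f^{(1)}(6)] = 1/12 × (-0.127557 − 0.339399) = -0.0389130.
Partial sum through k=1: 106.272.
k=2: B_{4}/(4)! × [f^{(3)}(31) − f^{(3)}(6)] = −1/720 × (0.000335455 − 0.00946761) = 1.26835e-05.
Partial sum through k=2: 106.272.
k=3: B_{6}/(6)! × [f^{(5)}(31) − f^{(5)}(6)] = 1/30240 × (8.43601e-06 − 0.000100159) = -3.03318e-09.
Partial sum through k=3: 106.272.
k=4: B_{8}/(8)! × [f^{(7)}(31) − f^{(7)}(6)] = −1/1209600 × (8.80892e-08 − 8.53831e-07) = 6.33054e-13.

S_4 ≈ 106.272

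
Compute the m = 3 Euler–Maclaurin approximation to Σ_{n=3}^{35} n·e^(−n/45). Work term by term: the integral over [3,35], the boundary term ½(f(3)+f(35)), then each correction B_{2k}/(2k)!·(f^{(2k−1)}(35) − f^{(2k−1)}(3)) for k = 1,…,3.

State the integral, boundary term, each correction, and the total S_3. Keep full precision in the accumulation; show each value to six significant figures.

S_3 ≈ 376.141

Integral: ∫_3^35 x·e^(−x/45) dx = 366.762.
Boundary: ½(f(3) + f(35)) = ½(2.80652 + 16.0799) = 9.44321.
So far: 376.205.
k=1: B_{2}/(2)! × [f^{(1)}(35) − f^{(1)}(3)] = 1/12 × (0.102095 − 0.873140) = -0.0642538.
Running total after k=1: 376.141.
k=2: B_{4}/(4)! × [f^{(3)}(35) − f^{(3)}(3)] = −1/720 × (0.000504171 − 0.00135514) = 1.18190e-06.
Running total after k=2: 376.141.
k=3: B_{6}/(6)! × [f^{(5)}(35) − f^{(5)}(3)] = 1/30240 × (4.73049e-07 − 1.12548e-06) = -2.15751e-11.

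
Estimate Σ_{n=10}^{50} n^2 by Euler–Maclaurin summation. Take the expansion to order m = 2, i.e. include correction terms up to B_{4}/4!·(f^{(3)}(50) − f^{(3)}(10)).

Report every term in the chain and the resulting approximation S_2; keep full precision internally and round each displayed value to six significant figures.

S_2 ≈ 42640.0

Integral: ∫_10^50 x^2 dx = 41333.3.
Boundary: ½(f(10) + f(50)) = ½(100.000 + 2500.00) = 1300.00.
So far: 42633.3.
k=1: B_{2}/(2)! × [f^{(1)}(50) − f^{(1)}(10)] = 1/12 × (100.000 − 20.0000) = 6.66667.
After k=1: 42640.0.
k=2: B_{4}/(4)! × [f^{(3)}(50) − f^{(3)}(10)] = −1/720 × (0.00000 − 0.00000) = 0.00000.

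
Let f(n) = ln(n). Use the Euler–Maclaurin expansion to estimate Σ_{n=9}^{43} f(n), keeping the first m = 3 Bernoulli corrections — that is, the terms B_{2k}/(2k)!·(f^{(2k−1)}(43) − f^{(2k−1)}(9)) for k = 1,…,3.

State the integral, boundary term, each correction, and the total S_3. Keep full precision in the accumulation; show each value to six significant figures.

∫_9^43 ln(x) dx evaluates to 107.957.
½[f(9) + f(43)] = ½[2.19722 + 3.76120] = 2.97921.
Integral + boundary = 110.936.
k=1: B_{2}/(2)! × [f^{(1)}(43) − f^{(1)}(9)] = 1/12 × (0.0232558 − 0.111111) = -0.00732127.
Running total after k=1: 110.928.
k=2: B_{4}/(4)! × [f^{(3)}(43) − f^{(3)}(9)] = −1/720 × (2.51550e-05 − 0.00274348) = 3.77546e-06.
Running total after k=2: 110.928.
k=3: B_{6}/(6)! × [f^{(5)}(43) − f^{(5)}(9)] = 1/30240 × (1.63256e-07 − 0.000406442) = -1.34351e-08.

S_3 ≈ 110.928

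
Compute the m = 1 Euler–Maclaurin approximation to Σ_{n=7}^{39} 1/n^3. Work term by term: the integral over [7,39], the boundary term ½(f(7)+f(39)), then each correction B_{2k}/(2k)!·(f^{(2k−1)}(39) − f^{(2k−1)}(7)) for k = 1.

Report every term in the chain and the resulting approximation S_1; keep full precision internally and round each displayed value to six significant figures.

S_1 ≈ 0.0114455

The integral term ∫_7^39 1/x^3 dx = 0.00987535.
Boundary: ½(f(7) + f(39)) = ½(0.00291545 + 1.68580e-05) = 0.00146615.
Integral + boundary = 0.0113415.
k=1: B_{2}/(2)! × [f^{(1)}(39) − f^{(1)}(7)] = 1/12 × (-1.29677e-06 − (-0.00124948)) = 0.000104015.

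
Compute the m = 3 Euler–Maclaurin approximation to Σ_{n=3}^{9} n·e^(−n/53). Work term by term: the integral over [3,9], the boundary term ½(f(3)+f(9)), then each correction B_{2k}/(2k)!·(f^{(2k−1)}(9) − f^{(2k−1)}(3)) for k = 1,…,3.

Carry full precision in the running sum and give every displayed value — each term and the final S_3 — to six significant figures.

S_3 ≈ 37.0593

Integral: ∫_3^9 x·e^(−x/53) dx = 31.8606.
Endpoint term: (f(3) + f(9))/2 = (2.83491 + 7.59442)/2 = 5.21466.
So far: 37.0752.
k=1: B_{2}/(2)! × [f^{(1)}(9) − f^{(1)}(3)] = 1/12 × (0.700533 − 0.891480) = -0.0159122.
Partial sum through k=1: 37.0593.
k=2: B_{4}/(4)! × [f^{(3)}(9) − f^{(3)}(3)] = −1/720 × (0.000850189 − 0.000990180) = 1.94432e-07.
Partial sum through k=2: 37.0593.
k=3: B_{6}/(6)! × [f^{(5)}(9) − f^{(5)}(3)] = 1/30240 × (5.16550e-07 − 5.92024e-07) = -2.49582e-12.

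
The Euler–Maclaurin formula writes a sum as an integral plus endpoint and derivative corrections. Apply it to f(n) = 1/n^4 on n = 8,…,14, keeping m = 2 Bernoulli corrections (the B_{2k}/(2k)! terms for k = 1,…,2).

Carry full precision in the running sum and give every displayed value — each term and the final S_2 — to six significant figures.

∫_8^14 1/x^4 dx evaluates to 0.000529565.
½[f(8) + f(14)] = ½[0.000244141 + 2.60308e-05] = 0.000135086.
Running total after boundary: 0.000664650.
k=1: B_{2}/(2)! × [f^{(1)}(14) − f^{(1)}(8)] = 1/12 × (-7.43738e-06 − (-0.000122070)) = 9.55274e-06.
After k=1: 0.000674203.
k=2: B_{4}/(4)! × [f^{(3)}(14) − f^{(3)}(8)] = −1/720 × (-1.13837e-06 − (-5.72205e-05)) = -7.78918e-08.

S_2 ≈ 0.000674125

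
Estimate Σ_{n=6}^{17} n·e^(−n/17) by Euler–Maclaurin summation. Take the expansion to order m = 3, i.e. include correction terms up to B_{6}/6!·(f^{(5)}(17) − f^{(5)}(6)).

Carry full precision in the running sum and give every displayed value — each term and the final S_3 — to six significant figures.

∫_6^17 x·e^(−x/17) dx evaluates to 62.0895.
Endpoint term: (f(6) + f(17))/2 = (4.21571 + 6.25395)/2 = 5.23483.
Integral + boundary = 67.3244.
Order-1 term: 1/12 · (0.00000 − 0.454636) = -0.0378863.
Partial sum through k=1: 67.2865.
Order-2 term: −1/720 · (0.00254588 − 0.00643555) = 5.40231e-06.
Partial sum through k=2: 67.2865.
Order-3 term: 1/30240 · (1.76185e-05 − 3.90933e-05) = -7.10144e-10.

S_3 ≈ 67.2865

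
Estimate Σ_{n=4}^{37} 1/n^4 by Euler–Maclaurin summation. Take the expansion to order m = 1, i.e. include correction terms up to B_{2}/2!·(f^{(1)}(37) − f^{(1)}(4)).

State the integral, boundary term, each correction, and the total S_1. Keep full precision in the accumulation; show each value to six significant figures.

∫_4^37 1/x^4 dx evaluates to 0.00520175.
Endpoint term: (f(4) + f(37))/2 = (0.00390625 + 5.33572e-07)/2 = 0.00195339.
Running total after boundary: 0.00715514.
k=1: B_{2}/(2)! × [f^{(1)}(37) − f^{(1)}(4)] = 1/12 × (-5.76835e-08 − (-0.00390625)) = 0.000325516.

S_1 ≈ 0.00748066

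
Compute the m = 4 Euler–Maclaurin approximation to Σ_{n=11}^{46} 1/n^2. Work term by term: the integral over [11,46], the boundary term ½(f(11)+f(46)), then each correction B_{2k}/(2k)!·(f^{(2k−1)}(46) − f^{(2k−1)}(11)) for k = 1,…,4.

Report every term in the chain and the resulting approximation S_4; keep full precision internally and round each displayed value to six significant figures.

∫_11^46 1/x^2 dx evaluates to 0.0691700.
½[f(11) + f(46)] = ½[0.00826446 + 0.000472590] = 0.00436853.
Integral + boundary = 0.0735385.
Order-1 term: 1/12 · (-2.05474e-05 − (-0.00150263)) = 0.000123507.
Running total after k=1: 0.0736620.
Order-2 term: −1/720 · (-1.16526e-07 − (-0.000149021)) = -2.06812e-07.
Running total after k=2: 0.0736618.
Order-3 term: 1/30240 · (-1.65207e-09 − (-3.69474e-05)) = 1.22175e-09.
Running total after k=3: 0.0736618.
Order-4 term: −1/1209600 · (-4.37220e-11 − (-1.70996e-05)) = -1.41366e-11.

S_4 ≈ 0.0736618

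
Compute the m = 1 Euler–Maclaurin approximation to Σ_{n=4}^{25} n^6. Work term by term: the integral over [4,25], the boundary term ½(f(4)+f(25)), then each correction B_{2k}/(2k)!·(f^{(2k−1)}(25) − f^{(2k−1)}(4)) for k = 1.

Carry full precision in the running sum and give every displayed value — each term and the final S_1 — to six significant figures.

S_1 ≈ 9.98883e+08

Integral: ∫_4^25 x^6 dx = 8.71928e+08.
Boundary: ½(f(4) + f(25)) = ½(4096.00 + 2.44141e+08) = 1.22072e+08.
So far: 9.94001e+08.
Correction k=1: B_{2}/2! · (f^{(1)}(25) − f^{(1)}(4)) = 1/12 · (5.85938e+07 − 6144.00) = 4.88230e+06.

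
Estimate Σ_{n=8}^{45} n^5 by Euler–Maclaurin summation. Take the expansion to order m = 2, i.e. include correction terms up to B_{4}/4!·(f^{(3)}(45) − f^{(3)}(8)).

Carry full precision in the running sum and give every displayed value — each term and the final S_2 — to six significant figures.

The integral term ∫_8^45 x^5 dx = 1.38392e+09.
Endpoint term: (f(8) + f(45))/2 = (32768.0 + 1.84528e+08)/2 = 9.22804e+07.
So far: 1.47620e+09.
Correction k=1: B_{2}/2! · (f^{(1)}(45) − f^{(1)}(8)) = 1/12 · (2.05031e+07 − 20480.0) = 1.70689e+06.
Partial sum through k=1: 1.47790e+09.
Correction k=2: B_{4}/4! · (f^{(3)}(45) − f^{(3)}(8)) = −1/720 · (121500 − 3840.00) = -163.417.

S_2 ≈ 1.47790e+09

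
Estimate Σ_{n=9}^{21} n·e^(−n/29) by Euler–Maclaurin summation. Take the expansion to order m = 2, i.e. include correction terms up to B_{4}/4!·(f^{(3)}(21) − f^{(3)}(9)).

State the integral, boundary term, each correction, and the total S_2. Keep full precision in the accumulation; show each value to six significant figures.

∫_9^21 x·e^(−x/29) dx evaluates to 105.104.
Boundary: ½(f(9) + f(21)) = ½(6.59875 + 10.1796) = 8.38917.
Integral + boundary = 113.493.
Order-1 term: 1/12 · (0.133722 − 0.505651) = -0.0309941.
Partial sum through k=1: 113.462.
Order-2 term: −1/720 · (0.00131178 − 0.00234487) = 1.43485e-06.

S_2 ≈ 113.462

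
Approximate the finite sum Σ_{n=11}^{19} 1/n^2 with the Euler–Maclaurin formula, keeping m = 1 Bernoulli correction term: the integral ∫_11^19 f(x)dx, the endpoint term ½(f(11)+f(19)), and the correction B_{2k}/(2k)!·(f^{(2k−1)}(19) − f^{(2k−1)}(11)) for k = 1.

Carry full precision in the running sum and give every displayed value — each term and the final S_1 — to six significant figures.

Integral: ∫_11^19 1/x^2 dx = 0.0382775.
½[f(11) + f(19)] = ½[0.00826446 + 0.00277008] = 0.00551727.
So far: 0.0437948.
Correction k=1: B_{2}/2! · (f^{(1)}(19) − f^{(1)}(11)) = 1/12 · (-0.000291588 − (-0.00150263)) = 0.000100920.

S_1 ≈ 0.0438957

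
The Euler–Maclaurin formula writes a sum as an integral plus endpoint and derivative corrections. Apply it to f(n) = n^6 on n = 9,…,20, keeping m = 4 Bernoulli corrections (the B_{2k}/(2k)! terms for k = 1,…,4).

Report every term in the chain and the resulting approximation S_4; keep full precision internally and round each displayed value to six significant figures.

∫_9^20 x^6 dx evaluates to 1.82174e+08.
Endpoint term: (f(9) + f(20))/2 = (531441 + 6.40000e+07)/2 = 3.22657e+07.
So far: 2.14440e+08.
Correction k=1: B_{2}/2! · (f^{(1)}(20) − f^{(1)}(9)) = 1/12 · (1.92000e+07 − 354294) = 1.57048e+06.
Running total after k=1: 2.16010e+08.
Correction k=2: B_{4}/4! · (f^{(3)}(20) − f^{(3)}(9)) = −1/720 · (960000 − 87480.0) = -1211.83.
Running total after k=2: 2.16009e+08.
Correction k=3: B_{6}/6! · (f^{(5)}(20) − f^{(5)}(9)) = 1/30240 · (14400.0 − 6480.00) = 0.261905.
Running total after k=3: 2.16009e+08.
Correction k=4: B_{8}/8! · (f^{(7)}(20) − f^{(7)}(9)) = −1/1209600 · (0.00000 − 0.00000) = 0.00000.

S_4 ≈ 2.16009e+08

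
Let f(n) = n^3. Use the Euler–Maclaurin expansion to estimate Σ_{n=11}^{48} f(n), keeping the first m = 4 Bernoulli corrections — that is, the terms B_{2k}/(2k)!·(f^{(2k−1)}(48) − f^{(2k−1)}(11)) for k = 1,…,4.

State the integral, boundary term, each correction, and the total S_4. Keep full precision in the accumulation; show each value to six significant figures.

S_4 ≈ 1.37995e+06

The integral term ∫_11^48 x^3 dx = 1.32344e+06.
Boundary: ½(f(11) + f(48)) = ½(1331.00 + 110592) = 55961.5.
Integral + boundary = 1.37941e+06.
Order-1 term: 1/12 · (6912.00 − 363.000) = 545.750.
Running total after k=1: 1.37995e+06.
Order-2 term: −1/720 · (6.00000 − 6.00000) = 0.00000.
Running total after k=2: 1.37995e+06.
Order-3 term: 1/30240 · (0.00000 − 0.00000) = 0.00000.
Running total after k=3: 1.37995e+06.
Order-4 term: −1/1209600 · (0.00000 − 0.00000) = 0.00000.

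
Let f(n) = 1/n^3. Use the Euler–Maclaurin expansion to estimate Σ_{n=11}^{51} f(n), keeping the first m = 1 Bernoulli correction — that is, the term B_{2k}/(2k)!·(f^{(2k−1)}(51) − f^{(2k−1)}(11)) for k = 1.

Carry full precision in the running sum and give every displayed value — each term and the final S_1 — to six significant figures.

The integral term ∫_11^51 1/x^3 dx = 0.00394000.
Boundary: ½(f(11) + f(51)) = ½(0.000751315 + 7.53858e-06) = 0.000379427.
So far: 0.00431942.
Correction k=1: B_{2}/2! · (f^{(1)}(51) − f^{(1)}(11)) = 1/12 · (-4.43446e-07 − (-0.000204904)) = 1.70384e-05.

S_1 ≈ 0.00433646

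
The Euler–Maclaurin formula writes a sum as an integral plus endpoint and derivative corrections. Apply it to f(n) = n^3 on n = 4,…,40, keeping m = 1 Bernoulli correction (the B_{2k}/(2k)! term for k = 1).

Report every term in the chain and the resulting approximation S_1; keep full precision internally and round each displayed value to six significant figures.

Integral: ∫_4^40 x^3 dx = 639936.
Endpoint term: (f(4) + f(40))/2 = (64.0000 + 64000.0)/2 = 32032.0.
Running total after boundary: 671968.
k=1: B_{2}/(2)! × [f^{(1)}(40) − f^{(1)}(4)] = 1/12 × (4800.00 − 48.0000) = 396.000.

S_1 ≈ 672364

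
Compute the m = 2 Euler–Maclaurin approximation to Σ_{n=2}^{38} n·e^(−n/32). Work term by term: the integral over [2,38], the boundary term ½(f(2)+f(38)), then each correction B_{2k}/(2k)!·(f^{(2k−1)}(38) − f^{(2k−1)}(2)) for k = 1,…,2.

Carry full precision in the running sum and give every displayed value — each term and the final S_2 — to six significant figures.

The integral term ∫_2^38 x·e^(−x/32) dx = 338.920.
Boundary: ½(f(2) + f(38)) = ½(1.87883 + 11.5893) = 6.73409.
So far: 345.654.
Correction k=1: B_{2}/2! · (f^{(1)}(38) − f^{(1)}(2)) = 1/12 · (-0.0571843 − 0.880700) = -0.0781570.
Running total after k=1: 345.576.
Correction k=2: B_{4}/4! · (f^{(3)}(38) − f^{(3)}(2)) = −1/720 · (0.000539825 − 0.00269485) = 2.99309e-06.

S_2 ≈ 345.576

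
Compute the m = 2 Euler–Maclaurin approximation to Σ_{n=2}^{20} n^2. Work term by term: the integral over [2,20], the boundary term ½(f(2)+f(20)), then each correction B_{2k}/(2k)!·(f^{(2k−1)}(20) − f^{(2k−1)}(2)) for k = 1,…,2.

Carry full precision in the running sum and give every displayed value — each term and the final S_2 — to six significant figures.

Integral: ∫_2^20 x^2 dx = 2664.00.
Endpoint term: (f(2) + f(20))/2 = (4.00000 + 400.000)/2 = 202.000.
Running total after boundary: 2866.00.
k=1: B_{2}/(2)! × [f^{(1)}(20) − f^{(1)}(2)] = 1/12 × (40.0000 − 4.00000) = 3.00000.
Partial sum through k=1: 2869.00.
k=2: B_{4}/(4)! × [f^{(3)}(20) − f^{(3)}(2)] = −1/720 × (0.00000 − 0.00000) = 0.00000.

S_2 ≈ 2869.00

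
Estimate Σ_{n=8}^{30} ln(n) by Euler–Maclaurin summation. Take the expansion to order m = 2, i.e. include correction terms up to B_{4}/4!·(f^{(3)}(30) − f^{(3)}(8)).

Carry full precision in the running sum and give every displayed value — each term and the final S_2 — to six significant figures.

S_2 ≈ 66.1331

Integral: ∫_8^30 ln(x) dx = 63.4004.
Boundary: ½(f(8) + f(30)) = ½(2.07944 + 3.40120) = 2.74032.
Running total after boundary: 66.1407.
Correction k=1: B_{2}/2! · (f^{(1)}(30) − f^{(1)}(8)) = 1/12 · (0.0333333 − 0.125000) = -0.00763889.
After k=1: 66.1331.
Correction k=2: B_{4}/4! · (f^{(3)}(30) − f^{(3)}(8)) = −1/720 · (7.40741e-05 − 0.00390625) = 5.32247e-06.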